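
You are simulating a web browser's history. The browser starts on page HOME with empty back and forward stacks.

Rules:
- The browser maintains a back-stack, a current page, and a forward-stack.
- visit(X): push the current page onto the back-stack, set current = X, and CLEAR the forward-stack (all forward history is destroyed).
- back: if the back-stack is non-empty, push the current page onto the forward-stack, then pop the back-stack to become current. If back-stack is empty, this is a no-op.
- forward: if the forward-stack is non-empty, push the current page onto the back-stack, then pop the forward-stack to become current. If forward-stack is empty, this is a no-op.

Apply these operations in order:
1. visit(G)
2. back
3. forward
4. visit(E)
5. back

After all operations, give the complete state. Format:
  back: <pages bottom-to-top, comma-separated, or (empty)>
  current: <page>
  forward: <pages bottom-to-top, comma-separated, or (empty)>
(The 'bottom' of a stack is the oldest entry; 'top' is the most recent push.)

Answer: back: HOME
current: G
forward: E

Derivation:
After 1 (visit(G)): cur=G back=1 fwd=0
After 2 (back): cur=HOME back=0 fwd=1
After 3 (forward): cur=G back=1 fwd=0
After 4 (visit(E)): cur=E back=2 fwd=0
After 5 (back): cur=G back=1 fwd=1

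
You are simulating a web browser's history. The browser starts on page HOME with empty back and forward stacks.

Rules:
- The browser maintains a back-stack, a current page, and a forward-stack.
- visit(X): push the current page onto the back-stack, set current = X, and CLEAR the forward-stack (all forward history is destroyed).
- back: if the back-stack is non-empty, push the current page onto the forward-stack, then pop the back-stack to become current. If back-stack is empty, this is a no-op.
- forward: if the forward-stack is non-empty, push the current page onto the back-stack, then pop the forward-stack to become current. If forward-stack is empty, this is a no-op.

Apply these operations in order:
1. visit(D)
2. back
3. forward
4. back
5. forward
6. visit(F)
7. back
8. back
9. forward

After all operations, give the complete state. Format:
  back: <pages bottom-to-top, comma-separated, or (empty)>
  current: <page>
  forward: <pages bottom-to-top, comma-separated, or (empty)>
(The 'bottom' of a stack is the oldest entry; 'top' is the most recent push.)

Answer: back: HOME
current: D
forward: F

Derivation:
After 1 (visit(D)): cur=D back=1 fwd=0
After 2 (back): cur=HOME back=0 fwd=1
After 3 (forward): cur=D back=1 fwd=0
After 4 (back): cur=HOME back=0 fwd=1
After 5 (forward): cur=D back=1 fwd=0
After 6 (visit(F)): cur=F back=2 fwd=0
After 7 (back): cur=D back=1 fwd=1
After 8 (back): cur=HOME back=0 fwd=2
After 9 (forward): cur=D back=1 fwd=1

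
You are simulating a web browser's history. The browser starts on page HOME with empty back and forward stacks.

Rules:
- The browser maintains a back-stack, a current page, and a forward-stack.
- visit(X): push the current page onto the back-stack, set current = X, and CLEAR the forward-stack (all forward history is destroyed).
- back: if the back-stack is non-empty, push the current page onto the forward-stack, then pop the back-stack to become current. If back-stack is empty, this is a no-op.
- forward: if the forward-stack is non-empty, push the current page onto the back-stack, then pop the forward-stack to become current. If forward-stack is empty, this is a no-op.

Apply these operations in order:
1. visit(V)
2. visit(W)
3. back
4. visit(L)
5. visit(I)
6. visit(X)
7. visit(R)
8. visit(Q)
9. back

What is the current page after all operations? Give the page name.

After 1 (visit(V)): cur=V back=1 fwd=0
After 2 (visit(W)): cur=W back=2 fwd=0
After 3 (back): cur=V back=1 fwd=1
After 4 (visit(L)): cur=L back=2 fwd=0
After 5 (visit(I)): cur=I back=3 fwd=0
After 6 (visit(X)): cur=X back=4 fwd=0
After 7 (visit(R)): cur=R back=5 fwd=0
After 8 (visit(Q)): cur=Q back=6 fwd=0
After 9 (back): cur=R back=5 fwd=1

Answer: R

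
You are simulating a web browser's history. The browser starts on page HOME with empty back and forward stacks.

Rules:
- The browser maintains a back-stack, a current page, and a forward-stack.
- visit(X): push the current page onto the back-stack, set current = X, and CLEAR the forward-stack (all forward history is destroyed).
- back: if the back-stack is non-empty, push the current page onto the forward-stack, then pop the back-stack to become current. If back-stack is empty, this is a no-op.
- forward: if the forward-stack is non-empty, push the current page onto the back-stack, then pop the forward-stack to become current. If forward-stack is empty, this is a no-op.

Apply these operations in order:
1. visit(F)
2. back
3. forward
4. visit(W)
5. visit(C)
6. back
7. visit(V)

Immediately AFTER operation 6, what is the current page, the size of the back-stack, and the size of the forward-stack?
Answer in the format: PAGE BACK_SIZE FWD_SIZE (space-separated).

After 1 (visit(F)): cur=F back=1 fwd=0
After 2 (back): cur=HOME back=0 fwd=1
After 3 (forward): cur=F back=1 fwd=0
After 4 (visit(W)): cur=W back=2 fwd=0
After 5 (visit(C)): cur=C back=3 fwd=0
After 6 (back): cur=W back=2 fwd=1

W 2 1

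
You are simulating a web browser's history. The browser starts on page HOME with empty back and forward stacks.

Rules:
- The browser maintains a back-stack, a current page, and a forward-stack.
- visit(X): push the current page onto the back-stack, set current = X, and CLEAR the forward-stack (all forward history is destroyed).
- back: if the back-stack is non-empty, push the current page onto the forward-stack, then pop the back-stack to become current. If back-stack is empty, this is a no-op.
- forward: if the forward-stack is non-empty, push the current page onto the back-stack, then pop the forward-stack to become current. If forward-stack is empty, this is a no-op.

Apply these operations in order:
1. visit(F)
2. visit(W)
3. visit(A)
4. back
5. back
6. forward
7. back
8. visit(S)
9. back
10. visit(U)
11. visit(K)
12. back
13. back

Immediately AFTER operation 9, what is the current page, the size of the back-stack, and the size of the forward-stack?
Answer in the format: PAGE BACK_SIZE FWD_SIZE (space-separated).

After 1 (visit(F)): cur=F back=1 fwd=0
After 2 (visit(W)): cur=W back=2 fwd=0
After 3 (visit(A)): cur=A back=3 fwd=0
After 4 (back): cur=W back=2 fwd=1
After 5 (back): cur=F back=1 fwd=2
After 6 (forward): cur=W back=2 fwd=1
After 7 (back): cur=F back=1 fwd=2
After 8 (visit(S)): cur=S back=2 fwd=0
After 9 (back): cur=F back=1 fwd=1

F 1 1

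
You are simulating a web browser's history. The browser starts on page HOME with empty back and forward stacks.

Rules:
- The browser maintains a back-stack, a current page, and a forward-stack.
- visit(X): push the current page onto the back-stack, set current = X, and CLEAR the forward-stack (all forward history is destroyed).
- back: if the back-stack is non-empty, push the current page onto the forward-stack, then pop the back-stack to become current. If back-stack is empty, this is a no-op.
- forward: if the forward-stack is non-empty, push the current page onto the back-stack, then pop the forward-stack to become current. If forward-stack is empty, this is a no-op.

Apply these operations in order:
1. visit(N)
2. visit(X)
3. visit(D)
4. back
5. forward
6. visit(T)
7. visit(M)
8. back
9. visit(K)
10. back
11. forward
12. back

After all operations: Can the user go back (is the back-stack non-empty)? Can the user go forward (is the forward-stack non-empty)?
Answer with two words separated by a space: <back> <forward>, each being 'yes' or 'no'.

After 1 (visit(N)): cur=N back=1 fwd=0
After 2 (visit(X)): cur=X back=2 fwd=0
After 3 (visit(D)): cur=D back=3 fwd=0
After 4 (back): cur=X back=2 fwd=1
After 5 (forward): cur=D back=3 fwd=0
After 6 (visit(T)): cur=T back=4 fwd=0
After 7 (visit(M)): cur=M back=5 fwd=0
After 8 (back): cur=T back=4 fwd=1
After 9 (visit(K)): cur=K back=5 fwd=0
After 10 (back): cur=T back=4 fwd=1
After 11 (forward): cur=K back=5 fwd=0
After 12 (back): cur=T back=4 fwd=1

Answer: yes yes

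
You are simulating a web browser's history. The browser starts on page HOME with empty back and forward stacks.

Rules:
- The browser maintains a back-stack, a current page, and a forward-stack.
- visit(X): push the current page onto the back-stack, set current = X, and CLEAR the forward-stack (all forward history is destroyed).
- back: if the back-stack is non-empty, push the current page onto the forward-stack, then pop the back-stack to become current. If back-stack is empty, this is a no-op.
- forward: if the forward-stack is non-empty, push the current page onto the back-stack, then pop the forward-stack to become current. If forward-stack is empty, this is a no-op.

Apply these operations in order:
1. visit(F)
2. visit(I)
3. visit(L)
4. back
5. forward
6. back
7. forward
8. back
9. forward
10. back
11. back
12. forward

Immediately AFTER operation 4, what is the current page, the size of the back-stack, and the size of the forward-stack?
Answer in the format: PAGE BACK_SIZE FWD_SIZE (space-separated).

After 1 (visit(F)): cur=F back=1 fwd=0
After 2 (visit(I)): cur=I back=2 fwd=0
After 3 (visit(L)): cur=L back=3 fwd=0
After 4 (back): cur=I back=2 fwd=1

I 2 1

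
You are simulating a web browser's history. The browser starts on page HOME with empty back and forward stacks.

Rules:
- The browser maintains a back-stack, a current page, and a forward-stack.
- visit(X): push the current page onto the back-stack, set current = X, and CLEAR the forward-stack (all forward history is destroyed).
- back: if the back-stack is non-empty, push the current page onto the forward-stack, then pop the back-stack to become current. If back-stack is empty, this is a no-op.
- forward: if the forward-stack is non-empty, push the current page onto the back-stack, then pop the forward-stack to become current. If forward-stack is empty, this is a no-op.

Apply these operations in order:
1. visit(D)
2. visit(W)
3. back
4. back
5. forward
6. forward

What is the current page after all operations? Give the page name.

After 1 (visit(D)): cur=D back=1 fwd=0
After 2 (visit(W)): cur=W back=2 fwd=0
After 3 (back): cur=D back=1 fwd=1
After 4 (back): cur=HOME back=0 fwd=2
After 5 (forward): cur=D back=1 fwd=1
After 6 (forward): cur=W back=2 fwd=0

Answer: W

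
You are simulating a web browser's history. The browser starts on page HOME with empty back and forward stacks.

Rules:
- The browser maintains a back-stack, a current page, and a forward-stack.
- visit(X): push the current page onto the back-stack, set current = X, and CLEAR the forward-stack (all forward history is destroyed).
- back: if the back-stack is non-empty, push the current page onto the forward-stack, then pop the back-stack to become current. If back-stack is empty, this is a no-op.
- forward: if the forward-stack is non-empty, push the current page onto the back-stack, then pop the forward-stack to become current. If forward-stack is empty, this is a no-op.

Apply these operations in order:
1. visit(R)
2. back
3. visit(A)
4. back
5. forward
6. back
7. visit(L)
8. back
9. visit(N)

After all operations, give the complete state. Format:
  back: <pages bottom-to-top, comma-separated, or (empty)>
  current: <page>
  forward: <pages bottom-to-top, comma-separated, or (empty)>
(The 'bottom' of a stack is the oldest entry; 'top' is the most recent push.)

Answer: back: HOME
current: N
forward: (empty)

Derivation:
After 1 (visit(R)): cur=R back=1 fwd=0
After 2 (back): cur=HOME back=0 fwd=1
After 3 (visit(A)): cur=A back=1 fwd=0
After 4 (back): cur=HOME back=0 fwd=1
After 5 (forward): cur=A back=1 fwd=0
After 6 (back): cur=HOME back=0 fwd=1
After 7 (visit(L)): cur=L back=1 fwd=0
After 8 (back): cur=HOME back=0 fwd=1
After 9 (visit(N)): cur=N back=1 fwd=0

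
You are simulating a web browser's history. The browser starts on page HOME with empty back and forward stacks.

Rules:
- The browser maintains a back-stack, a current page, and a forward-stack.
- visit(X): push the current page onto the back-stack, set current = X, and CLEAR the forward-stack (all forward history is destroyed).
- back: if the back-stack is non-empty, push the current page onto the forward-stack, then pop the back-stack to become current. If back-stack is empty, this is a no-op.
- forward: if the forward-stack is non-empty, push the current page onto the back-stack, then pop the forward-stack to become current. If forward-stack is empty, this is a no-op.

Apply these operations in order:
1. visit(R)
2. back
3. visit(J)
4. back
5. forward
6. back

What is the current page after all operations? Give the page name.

Answer: HOME

Derivation:
After 1 (visit(R)): cur=R back=1 fwd=0
After 2 (back): cur=HOME back=0 fwd=1
After 3 (visit(J)): cur=J back=1 fwd=0
After 4 (back): cur=HOME back=0 fwd=1
After 5 (forward): cur=J back=1 fwd=0
After 6 (back): cur=HOME back=0 fwd=1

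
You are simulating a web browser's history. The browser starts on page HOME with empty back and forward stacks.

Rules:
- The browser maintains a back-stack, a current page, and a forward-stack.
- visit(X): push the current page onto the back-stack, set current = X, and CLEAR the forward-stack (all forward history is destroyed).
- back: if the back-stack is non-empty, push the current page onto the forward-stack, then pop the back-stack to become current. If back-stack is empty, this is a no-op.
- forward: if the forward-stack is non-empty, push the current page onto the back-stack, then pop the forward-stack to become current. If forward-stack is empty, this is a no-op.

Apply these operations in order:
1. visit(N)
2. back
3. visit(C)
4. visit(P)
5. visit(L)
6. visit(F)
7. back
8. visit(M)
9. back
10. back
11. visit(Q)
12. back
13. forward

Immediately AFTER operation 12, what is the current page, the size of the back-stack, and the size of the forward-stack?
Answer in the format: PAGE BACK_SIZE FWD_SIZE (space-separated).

After 1 (visit(N)): cur=N back=1 fwd=0
After 2 (back): cur=HOME back=0 fwd=1
After 3 (visit(C)): cur=C back=1 fwd=0
After 4 (visit(P)): cur=P back=2 fwd=0
After 5 (visit(L)): cur=L back=3 fwd=0
After 6 (visit(F)): cur=F back=4 fwd=0
After 7 (back): cur=L back=3 fwd=1
After 8 (visit(M)): cur=M back=4 fwd=0
After 9 (back): cur=L back=3 fwd=1
After 10 (back): cur=P back=2 fwd=2
After 11 (visit(Q)): cur=Q back=3 fwd=0
After 12 (back): cur=P back=2 fwd=1

P 2 1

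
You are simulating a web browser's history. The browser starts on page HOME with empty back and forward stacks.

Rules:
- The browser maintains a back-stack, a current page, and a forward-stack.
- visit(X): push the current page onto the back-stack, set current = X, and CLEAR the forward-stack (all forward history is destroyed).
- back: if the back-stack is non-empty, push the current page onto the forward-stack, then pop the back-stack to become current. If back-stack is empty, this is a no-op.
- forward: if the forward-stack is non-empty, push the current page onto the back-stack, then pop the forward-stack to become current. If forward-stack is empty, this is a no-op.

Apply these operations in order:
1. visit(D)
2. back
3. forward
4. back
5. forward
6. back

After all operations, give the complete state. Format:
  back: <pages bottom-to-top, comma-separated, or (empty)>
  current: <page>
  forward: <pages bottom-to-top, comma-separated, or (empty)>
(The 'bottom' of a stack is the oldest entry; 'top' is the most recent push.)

Answer: back: (empty)
current: HOME
forward: D

Derivation:
After 1 (visit(D)): cur=D back=1 fwd=0
After 2 (back): cur=HOME back=0 fwd=1
After 3 (forward): cur=D back=1 fwd=0
After 4 (back): cur=HOME back=0 fwd=1
After 5 (forward): cur=D back=1 fwd=0
After 6 (back): cur=HOME back=0 fwd=1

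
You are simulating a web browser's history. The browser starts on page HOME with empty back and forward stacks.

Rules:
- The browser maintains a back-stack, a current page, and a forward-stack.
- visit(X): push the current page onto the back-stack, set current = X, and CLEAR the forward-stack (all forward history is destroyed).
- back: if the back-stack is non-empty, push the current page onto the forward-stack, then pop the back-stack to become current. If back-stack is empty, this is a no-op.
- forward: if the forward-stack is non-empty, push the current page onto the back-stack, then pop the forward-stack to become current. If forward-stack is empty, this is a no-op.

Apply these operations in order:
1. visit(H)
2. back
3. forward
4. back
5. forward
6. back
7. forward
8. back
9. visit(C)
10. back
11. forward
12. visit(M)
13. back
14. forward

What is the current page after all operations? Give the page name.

After 1 (visit(H)): cur=H back=1 fwd=0
After 2 (back): cur=HOME back=0 fwd=1
After 3 (forward): cur=H back=1 fwd=0
After 4 (back): cur=HOME back=0 fwd=1
After 5 (forward): cur=H back=1 fwd=0
After 6 (back): cur=HOME back=0 fwd=1
After 7 (forward): cur=H back=1 fwd=0
After 8 (back): cur=HOME back=0 fwd=1
After 9 (visit(C)): cur=C back=1 fwd=0
After 10 (back): cur=HOME back=0 fwd=1
After 11 (forward): cur=C back=1 fwd=0
After 12 (visit(M)): cur=M back=2 fwd=0
After 13 (back): cur=C back=1 fwd=1
After 14 (forward): cur=M back=2 fwd=0

Answer: M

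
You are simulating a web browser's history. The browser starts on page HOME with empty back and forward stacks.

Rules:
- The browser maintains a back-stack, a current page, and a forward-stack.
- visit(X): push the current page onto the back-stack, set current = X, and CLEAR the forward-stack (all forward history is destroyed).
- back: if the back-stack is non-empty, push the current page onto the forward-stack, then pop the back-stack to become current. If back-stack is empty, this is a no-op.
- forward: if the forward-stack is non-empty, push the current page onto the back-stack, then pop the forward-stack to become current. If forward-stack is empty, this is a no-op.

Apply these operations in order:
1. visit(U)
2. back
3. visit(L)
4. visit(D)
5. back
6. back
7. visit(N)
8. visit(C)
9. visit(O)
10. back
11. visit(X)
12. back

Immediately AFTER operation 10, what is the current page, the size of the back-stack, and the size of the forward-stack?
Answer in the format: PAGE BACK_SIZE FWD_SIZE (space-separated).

After 1 (visit(U)): cur=U back=1 fwd=0
After 2 (back): cur=HOME back=0 fwd=1
After 3 (visit(L)): cur=L back=1 fwd=0
After 4 (visit(D)): cur=D back=2 fwd=0
After 5 (back): cur=L back=1 fwd=1
After 6 (back): cur=HOME back=0 fwd=2
After 7 (visit(N)): cur=N back=1 fwd=0
After 8 (visit(C)): cur=C back=2 fwd=0
After 9 (visit(O)): cur=O back=3 fwd=0
After 10 (back): cur=C back=2 fwd=1

C 2 1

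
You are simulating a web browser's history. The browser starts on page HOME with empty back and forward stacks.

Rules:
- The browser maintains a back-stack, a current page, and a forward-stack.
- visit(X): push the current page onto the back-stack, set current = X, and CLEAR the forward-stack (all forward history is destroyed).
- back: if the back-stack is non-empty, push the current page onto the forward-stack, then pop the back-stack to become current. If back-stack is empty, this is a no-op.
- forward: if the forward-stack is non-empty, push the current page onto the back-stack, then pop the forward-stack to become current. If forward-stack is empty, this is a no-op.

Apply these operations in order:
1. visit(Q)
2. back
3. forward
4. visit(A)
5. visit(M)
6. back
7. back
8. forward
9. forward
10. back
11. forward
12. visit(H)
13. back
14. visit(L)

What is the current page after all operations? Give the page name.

Answer: L

Derivation:
After 1 (visit(Q)): cur=Q back=1 fwd=0
After 2 (back): cur=HOME back=0 fwd=1
After 3 (forward): cur=Q back=1 fwd=0
After 4 (visit(A)): cur=A back=2 fwd=0
After 5 (visit(M)): cur=M back=3 fwd=0
After 6 (back): cur=A back=2 fwd=1
After 7 (back): cur=Q back=1 fwd=2
After 8 (forward): cur=A back=2 fwd=1
After 9 (forward): cur=M back=3 fwd=0
After 10 (back): cur=A back=2 fwd=1
After 11 (forward): cur=M back=3 fwd=0
After 12 (visit(H)): cur=H back=4 fwd=0
After 13 (back): cur=M back=3 fwd=1
After 14 (visit(L)): cur=L back=4 fwd=0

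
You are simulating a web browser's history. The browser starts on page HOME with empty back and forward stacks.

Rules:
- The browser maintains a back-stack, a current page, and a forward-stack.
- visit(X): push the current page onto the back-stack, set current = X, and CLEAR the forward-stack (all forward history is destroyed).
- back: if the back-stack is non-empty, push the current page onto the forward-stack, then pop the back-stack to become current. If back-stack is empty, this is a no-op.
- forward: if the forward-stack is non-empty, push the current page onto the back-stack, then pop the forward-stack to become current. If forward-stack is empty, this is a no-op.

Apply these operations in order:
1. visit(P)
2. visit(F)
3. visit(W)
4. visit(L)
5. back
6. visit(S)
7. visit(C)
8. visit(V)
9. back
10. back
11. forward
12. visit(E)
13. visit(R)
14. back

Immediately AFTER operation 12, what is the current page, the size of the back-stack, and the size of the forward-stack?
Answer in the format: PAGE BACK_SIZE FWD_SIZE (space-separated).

After 1 (visit(P)): cur=P back=1 fwd=0
After 2 (visit(F)): cur=F back=2 fwd=0
After 3 (visit(W)): cur=W back=3 fwd=0
After 4 (visit(L)): cur=L back=4 fwd=0
After 5 (back): cur=W back=3 fwd=1
After 6 (visit(S)): cur=S back=4 fwd=0
After 7 (visit(C)): cur=C back=5 fwd=0
After 8 (visit(V)): cur=V back=6 fwd=0
After 9 (back): cur=C back=5 fwd=1
After 10 (back): cur=S back=4 fwd=2
After 11 (forward): cur=C back=5 fwd=1
After 12 (visit(E)): cur=E back=6 fwd=0

E 6 0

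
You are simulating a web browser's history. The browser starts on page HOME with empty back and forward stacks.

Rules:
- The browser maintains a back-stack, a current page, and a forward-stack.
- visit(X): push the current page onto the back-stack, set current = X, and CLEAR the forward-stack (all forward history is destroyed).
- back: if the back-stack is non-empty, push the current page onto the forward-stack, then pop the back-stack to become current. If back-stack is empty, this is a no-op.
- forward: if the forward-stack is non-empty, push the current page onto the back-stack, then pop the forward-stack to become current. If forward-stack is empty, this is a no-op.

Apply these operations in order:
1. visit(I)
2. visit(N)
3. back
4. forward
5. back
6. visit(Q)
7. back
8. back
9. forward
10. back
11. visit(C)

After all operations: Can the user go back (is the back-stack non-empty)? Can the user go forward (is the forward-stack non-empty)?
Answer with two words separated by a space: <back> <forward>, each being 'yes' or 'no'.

After 1 (visit(I)): cur=I back=1 fwd=0
After 2 (visit(N)): cur=N back=2 fwd=0
After 3 (back): cur=I back=1 fwd=1
After 4 (forward): cur=N back=2 fwd=0
After 5 (back): cur=I back=1 fwd=1
After 6 (visit(Q)): cur=Q back=2 fwd=0
After 7 (back): cur=I back=1 fwd=1
After 8 (back): cur=HOME back=0 fwd=2
After 9 (forward): cur=I back=1 fwd=1
After 10 (back): cur=HOME back=0 fwd=2
After 11 (visit(C)): cur=C back=1 fwd=0

Answer: yes no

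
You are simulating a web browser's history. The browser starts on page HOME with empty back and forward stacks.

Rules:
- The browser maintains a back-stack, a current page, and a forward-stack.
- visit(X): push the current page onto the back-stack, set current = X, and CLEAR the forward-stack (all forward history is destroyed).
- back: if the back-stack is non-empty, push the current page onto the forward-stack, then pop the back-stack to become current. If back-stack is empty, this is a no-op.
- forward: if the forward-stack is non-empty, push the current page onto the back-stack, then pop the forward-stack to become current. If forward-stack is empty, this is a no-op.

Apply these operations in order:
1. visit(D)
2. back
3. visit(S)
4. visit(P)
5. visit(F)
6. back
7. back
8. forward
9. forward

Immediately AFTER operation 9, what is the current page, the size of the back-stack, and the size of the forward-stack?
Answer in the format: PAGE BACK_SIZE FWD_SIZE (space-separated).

After 1 (visit(D)): cur=D back=1 fwd=0
After 2 (back): cur=HOME back=0 fwd=1
After 3 (visit(S)): cur=S back=1 fwd=0
After 4 (visit(P)): cur=P back=2 fwd=0
After 5 (visit(F)): cur=F back=3 fwd=0
After 6 (back): cur=P back=2 fwd=1
After 7 (back): cur=S back=1 fwd=2
After 8 (forward): cur=P back=2 fwd=1
After 9 (forward): cur=F back=3 fwd=0

F 3 0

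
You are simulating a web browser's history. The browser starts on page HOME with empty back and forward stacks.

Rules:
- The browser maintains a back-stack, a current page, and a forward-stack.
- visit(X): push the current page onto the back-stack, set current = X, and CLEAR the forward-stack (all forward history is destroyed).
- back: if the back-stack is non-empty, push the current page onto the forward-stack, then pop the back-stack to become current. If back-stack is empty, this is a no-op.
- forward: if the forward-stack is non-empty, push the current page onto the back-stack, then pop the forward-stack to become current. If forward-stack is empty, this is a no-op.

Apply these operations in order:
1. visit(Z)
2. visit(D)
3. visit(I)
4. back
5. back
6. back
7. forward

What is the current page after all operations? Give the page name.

Answer: Z

Derivation:
After 1 (visit(Z)): cur=Z back=1 fwd=0
After 2 (visit(D)): cur=D back=2 fwd=0
After 3 (visit(I)): cur=I back=3 fwd=0
After 4 (back): cur=D back=2 fwd=1
After 5 (back): cur=Z back=1 fwd=2
After 6 (back): cur=HOME back=0 fwd=3
After 7 (forward): cur=Z back=1 fwd=2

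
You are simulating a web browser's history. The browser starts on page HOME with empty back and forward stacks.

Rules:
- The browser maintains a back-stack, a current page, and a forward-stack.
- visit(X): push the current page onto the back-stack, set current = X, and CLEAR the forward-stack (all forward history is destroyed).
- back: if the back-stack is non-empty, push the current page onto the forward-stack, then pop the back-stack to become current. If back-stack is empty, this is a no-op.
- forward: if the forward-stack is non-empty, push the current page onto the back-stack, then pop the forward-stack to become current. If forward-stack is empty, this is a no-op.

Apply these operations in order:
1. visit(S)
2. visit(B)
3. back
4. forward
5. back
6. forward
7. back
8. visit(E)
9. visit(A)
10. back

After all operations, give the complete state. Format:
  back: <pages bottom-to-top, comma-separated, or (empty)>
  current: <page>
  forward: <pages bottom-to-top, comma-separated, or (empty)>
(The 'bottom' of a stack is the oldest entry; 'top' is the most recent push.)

After 1 (visit(S)): cur=S back=1 fwd=0
After 2 (visit(B)): cur=B back=2 fwd=0
After 3 (back): cur=S back=1 fwd=1
After 4 (forward): cur=B back=2 fwd=0
After 5 (back): cur=S back=1 fwd=1
After 6 (forward): cur=B back=2 fwd=0
After 7 (back): cur=S back=1 fwd=1
After 8 (visit(E)): cur=E back=2 fwd=0
After 9 (visit(A)): cur=A back=3 fwd=0
After 10 (back): cur=E back=2 fwd=1

Answer: back: HOME,S
current: E
forward: A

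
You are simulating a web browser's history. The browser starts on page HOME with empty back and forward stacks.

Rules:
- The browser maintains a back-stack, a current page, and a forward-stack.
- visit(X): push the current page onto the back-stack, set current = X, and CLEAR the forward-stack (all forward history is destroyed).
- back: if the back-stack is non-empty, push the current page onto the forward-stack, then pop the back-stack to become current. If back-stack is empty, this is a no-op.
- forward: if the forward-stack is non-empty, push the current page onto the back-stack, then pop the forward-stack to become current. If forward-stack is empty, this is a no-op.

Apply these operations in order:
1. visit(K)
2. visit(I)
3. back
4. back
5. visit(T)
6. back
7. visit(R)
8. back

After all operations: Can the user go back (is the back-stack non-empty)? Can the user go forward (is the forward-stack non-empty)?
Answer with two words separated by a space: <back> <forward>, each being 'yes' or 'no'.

Answer: no yes

Derivation:
After 1 (visit(K)): cur=K back=1 fwd=0
After 2 (visit(I)): cur=I back=2 fwd=0
After 3 (back): cur=K back=1 fwd=1
After 4 (back): cur=HOME back=0 fwd=2
After 5 (visit(T)): cur=T back=1 fwd=0
After 6 (back): cur=HOME back=0 fwd=1
After 7 (visit(R)): cur=R back=1 fwd=0
After 8 (back): cur=HOME back=0 fwd=1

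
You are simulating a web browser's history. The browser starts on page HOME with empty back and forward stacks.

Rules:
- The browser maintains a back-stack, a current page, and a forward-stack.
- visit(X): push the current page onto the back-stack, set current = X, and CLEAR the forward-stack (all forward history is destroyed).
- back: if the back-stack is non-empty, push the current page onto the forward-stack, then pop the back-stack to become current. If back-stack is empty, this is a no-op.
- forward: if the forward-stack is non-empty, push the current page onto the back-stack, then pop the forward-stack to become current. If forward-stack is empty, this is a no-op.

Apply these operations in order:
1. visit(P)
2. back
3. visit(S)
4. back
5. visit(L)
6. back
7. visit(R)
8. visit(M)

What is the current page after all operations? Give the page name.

After 1 (visit(P)): cur=P back=1 fwd=0
After 2 (back): cur=HOME back=0 fwd=1
After 3 (visit(S)): cur=S back=1 fwd=0
After 4 (back): cur=HOME back=0 fwd=1
After 5 (visit(L)): cur=L back=1 fwd=0
After 6 (back): cur=HOME back=0 fwd=1
After 7 (visit(R)): cur=R back=1 fwd=0
After 8 (visit(M)): cur=M back=2 fwd=0

Answer: M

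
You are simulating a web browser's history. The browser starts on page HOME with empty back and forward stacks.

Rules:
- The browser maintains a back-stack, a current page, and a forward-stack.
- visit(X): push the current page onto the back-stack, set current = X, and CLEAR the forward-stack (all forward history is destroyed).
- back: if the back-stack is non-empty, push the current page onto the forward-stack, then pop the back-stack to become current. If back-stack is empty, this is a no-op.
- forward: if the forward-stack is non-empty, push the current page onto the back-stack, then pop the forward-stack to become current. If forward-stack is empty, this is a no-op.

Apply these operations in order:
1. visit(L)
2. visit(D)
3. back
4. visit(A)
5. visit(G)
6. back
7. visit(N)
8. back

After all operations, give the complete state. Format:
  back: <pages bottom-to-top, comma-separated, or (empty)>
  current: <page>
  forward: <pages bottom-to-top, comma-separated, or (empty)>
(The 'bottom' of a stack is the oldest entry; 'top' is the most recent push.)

After 1 (visit(L)): cur=L back=1 fwd=0
After 2 (visit(D)): cur=D back=2 fwd=0
After 3 (back): cur=L back=1 fwd=1
After 4 (visit(A)): cur=A back=2 fwd=0
After 5 (visit(G)): cur=G back=3 fwd=0
After 6 (back): cur=A back=2 fwd=1
After 7 (visit(N)): cur=N back=3 fwd=0
After 8 (back): cur=A back=2 fwd=1

Answer: back: HOME,L
current: A
forward: N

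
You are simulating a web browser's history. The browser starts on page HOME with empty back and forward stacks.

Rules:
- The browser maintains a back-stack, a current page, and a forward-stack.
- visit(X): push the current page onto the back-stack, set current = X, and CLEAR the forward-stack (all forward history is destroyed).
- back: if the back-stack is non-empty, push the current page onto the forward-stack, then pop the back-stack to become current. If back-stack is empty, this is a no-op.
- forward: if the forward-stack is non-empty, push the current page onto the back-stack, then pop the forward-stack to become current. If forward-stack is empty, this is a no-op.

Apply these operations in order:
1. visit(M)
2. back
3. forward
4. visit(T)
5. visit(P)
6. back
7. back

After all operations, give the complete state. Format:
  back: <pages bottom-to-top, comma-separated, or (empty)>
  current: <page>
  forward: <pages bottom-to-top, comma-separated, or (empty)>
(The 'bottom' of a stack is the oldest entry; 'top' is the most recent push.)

Answer: back: HOME
current: M
forward: P,T

Derivation:
After 1 (visit(M)): cur=M back=1 fwd=0
After 2 (back): cur=HOME back=0 fwd=1
After 3 (forward): cur=M back=1 fwd=0
After 4 (visit(T)): cur=T back=2 fwd=0
After 5 (visit(P)): cur=P back=3 fwd=0
After 6 (back): cur=T back=2 fwd=1
After 7 (back): cur=M back=1 fwd=2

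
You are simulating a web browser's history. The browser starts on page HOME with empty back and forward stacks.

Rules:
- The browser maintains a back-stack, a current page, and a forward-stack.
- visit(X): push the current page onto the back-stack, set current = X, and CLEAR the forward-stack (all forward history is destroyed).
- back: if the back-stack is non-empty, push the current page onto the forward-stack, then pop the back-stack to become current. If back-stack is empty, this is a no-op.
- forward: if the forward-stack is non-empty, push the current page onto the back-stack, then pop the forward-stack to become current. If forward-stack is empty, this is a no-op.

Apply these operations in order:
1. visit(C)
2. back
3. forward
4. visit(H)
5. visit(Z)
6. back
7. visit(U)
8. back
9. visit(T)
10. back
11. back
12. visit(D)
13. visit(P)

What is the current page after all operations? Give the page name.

Answer: P

Derivation:
After 1 (visit(C)): cur=C back=1 fwd=0
After 2 (back): cur=HOME back=0 fwd=1
After 3 (forward): cur=C back=1 fwd=0
After 4 (visit(H)): cur=H back=2 fwd=0
After 5 (visit(Z)): cur=Z back=3 fwd=0
After 6 (back): cur=H back=2 fwd=1
After 7 (visit(U)): cur=U back=3 fwd=0
After 8 (back): cur=H back=2 fwd=1
After 9 (visit(T)): cur=T back=3 fwd=0
After 10 (back): cur=H back=2 fwd=1
After 11 (back): cur=C back=1 fwd=2
After 12 (visit(D)): cur=D back=2 fwd=0
After 13 (visit(P)): cur=P back=3 fwd=0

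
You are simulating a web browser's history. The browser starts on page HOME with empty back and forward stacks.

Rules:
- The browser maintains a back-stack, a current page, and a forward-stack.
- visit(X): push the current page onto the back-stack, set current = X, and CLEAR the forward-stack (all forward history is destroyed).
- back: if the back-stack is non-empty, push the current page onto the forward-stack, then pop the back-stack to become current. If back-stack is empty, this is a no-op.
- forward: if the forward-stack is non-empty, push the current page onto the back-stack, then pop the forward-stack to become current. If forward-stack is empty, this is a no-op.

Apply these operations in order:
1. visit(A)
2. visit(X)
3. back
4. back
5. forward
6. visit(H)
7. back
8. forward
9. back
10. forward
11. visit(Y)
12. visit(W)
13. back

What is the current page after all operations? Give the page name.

Answer: Y

Derivation:
After 1 (visit(A)): cur=A back=1 fwd=0
After 2 (visit(X)): cur=X back=2 fwd=0
After 3 (back): cur=A back=1 fwd=1
After 4 (back): cur=HOME back=0 fwd=2
After 5 (forward): cur=A back=1 fwd=1
After 6 (visit(H)): cur=H back=2 fwd=0
After 7 (back): cur=A back=1 fwd=1
After 8 (forward): cur=H back=2 fwd=0
After 9 (back): cur=A back=1 fwd=1
After 10 (forward): cur=H back=2 fwd=0
After 11 (visit(Y)): cur=Y back=3 fwd=0
After 12 (visit(W)): cur=W back=4 fwd=0
After 13 (back): cur=Y back=3 fwd=1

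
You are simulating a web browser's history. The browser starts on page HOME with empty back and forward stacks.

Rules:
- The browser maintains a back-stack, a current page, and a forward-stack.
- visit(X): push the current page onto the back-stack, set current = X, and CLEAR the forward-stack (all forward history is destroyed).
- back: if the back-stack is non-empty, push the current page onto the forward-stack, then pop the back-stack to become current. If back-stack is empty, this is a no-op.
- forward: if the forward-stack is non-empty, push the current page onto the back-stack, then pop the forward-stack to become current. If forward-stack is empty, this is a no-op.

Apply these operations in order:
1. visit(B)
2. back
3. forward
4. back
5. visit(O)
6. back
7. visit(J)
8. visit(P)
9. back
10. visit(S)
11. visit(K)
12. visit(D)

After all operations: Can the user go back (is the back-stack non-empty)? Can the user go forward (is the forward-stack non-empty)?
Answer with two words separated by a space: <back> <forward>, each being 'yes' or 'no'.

After 1 (visit(B)): cur=B back=1 fwd=0
After 2 (back): cur=HOME back=0 fwd=1
After 3 (forward): cur=B back=1 fwd=0
After 4 (back): cur=HOME back=0 fwd=1
After 5 (visit(O)): cur=O back=1 fwd=0
After 6 (back): cur=HOME back=0 fwd=1
After 7 (visit(J)): cur=J back=1 fwd=0
After 8 (visit(P)): cur=P back=2 fwd=0
After 9 (back): cur=J back=1 fwd=1
After 10 (visit(S)): cur=S back=2 fwd=0
After 11 (visit(K)): cur=K back=3 fwd=0
After 12 (visit(D)): cur=D back=4 fwd=0

Answer: yes no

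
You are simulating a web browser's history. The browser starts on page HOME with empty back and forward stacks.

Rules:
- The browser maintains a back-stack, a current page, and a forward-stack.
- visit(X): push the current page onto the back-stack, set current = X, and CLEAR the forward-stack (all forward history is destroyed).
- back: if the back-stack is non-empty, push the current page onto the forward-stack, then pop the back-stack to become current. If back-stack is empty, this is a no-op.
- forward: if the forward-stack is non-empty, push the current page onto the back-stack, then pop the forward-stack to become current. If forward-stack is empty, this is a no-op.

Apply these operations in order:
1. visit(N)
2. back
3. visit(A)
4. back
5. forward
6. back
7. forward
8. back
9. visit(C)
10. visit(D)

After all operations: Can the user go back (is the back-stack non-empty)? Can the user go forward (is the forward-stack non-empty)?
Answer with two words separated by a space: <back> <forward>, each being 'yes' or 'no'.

Answer: yes no

Derivation:
After 1 (visit(N)): cur=N back=1 fwd=0
After 2 (back): cur=HOME back=0 fwd=1
After 3 (visit(A)): cur=A back=1 fwd=0
After 4 (back): cur=HOME back=0 fwd=1
After 5 (forward): cur=A back=1 fwd=0
After 6 (back): cur=HOME back=0 fwd=1
After 7 (forward): cur=A back=1 fwd=0
After 8 (back): cur=HOME back=0 fwd=1
After 9 (visit(C)): cur=C back=1 fwd=0
After 10 (visit(D)): cur=D back=2 fwd=0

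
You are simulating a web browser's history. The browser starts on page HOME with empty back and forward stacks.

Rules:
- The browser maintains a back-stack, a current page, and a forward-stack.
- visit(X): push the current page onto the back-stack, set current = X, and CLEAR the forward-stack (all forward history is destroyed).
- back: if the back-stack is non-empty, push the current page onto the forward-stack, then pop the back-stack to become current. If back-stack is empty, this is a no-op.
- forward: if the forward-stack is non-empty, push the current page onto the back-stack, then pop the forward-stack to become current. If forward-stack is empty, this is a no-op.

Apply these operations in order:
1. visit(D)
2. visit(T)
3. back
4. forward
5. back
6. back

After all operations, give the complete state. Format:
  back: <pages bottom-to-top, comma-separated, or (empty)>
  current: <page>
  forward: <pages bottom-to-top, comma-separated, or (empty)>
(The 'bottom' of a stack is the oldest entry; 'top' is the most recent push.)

After 1 (visit(D)): cur=D back=1 fwd=0
After 2 (visit(T)): cur=T back=2 fwd=0
After 3 (back): cur=D back=1 fwd=1
After 4 (forward): cur=T back=2 fwd=0
After 5 (back): cur=D back=1 fwd=1
After 6 (back): cur=HOME back=0 fwd=2

Answer: back: (empty)
current: HOME
forward: T,D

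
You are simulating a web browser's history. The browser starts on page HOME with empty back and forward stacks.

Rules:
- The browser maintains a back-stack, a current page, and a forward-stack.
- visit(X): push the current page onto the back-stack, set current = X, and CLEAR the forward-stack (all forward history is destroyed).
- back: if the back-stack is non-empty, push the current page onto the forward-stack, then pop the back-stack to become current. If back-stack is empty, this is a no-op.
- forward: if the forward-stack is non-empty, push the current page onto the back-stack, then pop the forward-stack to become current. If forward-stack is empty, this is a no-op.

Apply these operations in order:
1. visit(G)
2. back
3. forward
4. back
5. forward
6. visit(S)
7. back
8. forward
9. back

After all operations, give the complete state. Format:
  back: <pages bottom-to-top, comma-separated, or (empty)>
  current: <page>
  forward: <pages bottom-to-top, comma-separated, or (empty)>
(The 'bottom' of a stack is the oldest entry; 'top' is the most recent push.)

After 1 (visit(G)): cur=G back=1 fwd=0
After 2 (back): cur=HOME back=0 fwd=1
After 3 (forward): cur=G back=1 fwd=0
After 4 (back): cur=HOME back=0 fwd=1
After 5 (forward): cur=G back=1 fwd=0
After 6 (visit(S)): cur=S back=2 fwd=0
After 7 (back): cur=G back=1 fwd=1
After 8 (forward): cur=S back=2 fwd=0
After 9 (back): cur=G back=1 fwd=1

Answer: back: HOME
current: G
forward: S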